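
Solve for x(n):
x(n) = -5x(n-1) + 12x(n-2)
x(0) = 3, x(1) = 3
Characteristic equation: x² + 5x - 12 = 0.
Discriminant Δ = (-5)² + 4·(12) = 73.
Roots r₁,₂ = (-5 ± √73)/2, so r₁ = - \frac{5}{2} + \frac{\sqrt{73}}{2}, r₂ = - \frac{\sqrt{73}}{2} - \frac{5}{2}.
General solution: x(n) = A·r₁^n + B·r₂^n.
From the initial conditions, A + B = 3 and r₁A + r₂B = 3.
Since r₁ - r₂ = √73: A = (3 - (3)r₂)/√73 = \frac{21 \sqrt{73}}{146} + \frac{3}{2}, and B = 3 - A = \frac{3}{2} - \frac{21 \sqrt{73}}{146}.
So x(n) = \left(\frac{21 \sqrt{73}}{146} + \frac{3}{2}\right)\left(- \frac{5}{2} + \frac{\sqrt{73}}{2}\right)^n + \left(\frac{3}{2} - \frac{21 \sqrt{73}}{146}\right)\left(- \frac{\sqrt{73}}{2} - \frac{5}{2}\right)^n.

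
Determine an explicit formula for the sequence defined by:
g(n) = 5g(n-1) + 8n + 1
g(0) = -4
First-order linear with linear forcing.
Homogeneous solution: g_h(n) = A·(5)^n.
Try particular g_p(n) = pn + q. Substituting:
  pn + q = 5(p(n-1) + q) + 8n + 1.
Matching the n-coefficient: p = 5p + 8 ⇒ p = -2.
Matching constants: q = -5p + 5q + 1 ⇒ q = - \frac{11}{4}.
General: g(n) = A·(5)^n - 2 n - \frac{11}{4}.
Apply g(0) = -4: A - \frac{11}{4} = -4 ⇒ A = - \frac{5}{4}.
So g(n) = - \frac{5 \cdot 5^{n}}{4} - 2 n - \frac{11}{4}.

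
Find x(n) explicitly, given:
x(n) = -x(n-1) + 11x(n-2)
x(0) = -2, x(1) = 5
Characteristic equation: x² + x - 11 = 0.
Discriminant Δ = (-1)² + 4·(11) = 45.
Roots r₁,₂ = (-1 ± √45)/2, so r₁ = - \frac{1}{2} + \frac{3 \sqrt{5}}{2}, r₂ = - \frac{3 \sqrt{5}}{2} - \frac{1}{2}.
General solution: x(n) = A·r₁^n + B·r₂^n.
From the initial conditions, A + B = -2 and r₁A + r₂B = 5.
Since r₁ - r₂ = √45: A = (5 - (-2)r₂)/√45 = -1 + \frac{4 \sqrt{5}}{15}, and B = -2 - A = -1 - \frac{4 \sqrt{5}}{15}.
So x(n) = \left(-1 + \frac{4 \sqrt{5}}{15}\right)\left(- \frac{1}{2} + \frac{3 \sqrt{5}}{2}\right)^n + \left(-1 - \frac{4 \sqrt{5}}{15}\right)\left(- \frac{3 \sqrt{5}}{2} - \frac{1}{2}\right)^n.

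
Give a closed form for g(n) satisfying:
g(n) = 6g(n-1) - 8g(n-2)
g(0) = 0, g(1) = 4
Characteristic equation: x² - 6x + 8 = 0, which factors as (x - (2))(x - (4)) = 0.
Roots r₁ = 2, r₂ = 4 (distinct).
General solution: g(n) = A·(2)^n + B·(4)^n.
From g(0) = 0: A + B = 0.
From g(1) = 4: 2A + 4B = 4.
Solving: A = -2, B = 2.
So g(n) = - 2 \cdot 2^{n} + 2 \cdot 4^{n}.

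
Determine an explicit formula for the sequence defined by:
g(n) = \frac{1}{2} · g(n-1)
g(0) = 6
Pure geometric recurrence with ratio \frac{1}{2}.
By induction g(n) = g(0) · (\frac{1}{2})^n = 6 \cdot 2^{- n}.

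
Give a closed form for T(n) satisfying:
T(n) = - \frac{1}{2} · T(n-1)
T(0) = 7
Pure geometric recurrence with ratio - \frac{1}{2}.
By induction T(n) = T(0) · (- \frac{1}{2})^n = 7 \left(- \frac{1}{2}\right)^{n}.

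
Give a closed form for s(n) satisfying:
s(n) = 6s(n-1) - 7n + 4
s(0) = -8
First-order linear with linear forcing.
Homogeneous solution: s_h(n) = A·(6)^n.
Try particular s_p(n) = pn + q. Substituting:
  pn + q = 6(p(n-1) + q) - 7n + 4.
Matching the n-coefficient: p = 6p - 7 ⇒ p = \frac{7}{5}.
Matching constants: q = -6p + 6q + 4 ⇒ q = \frac{22}{25}.
General: s(n) = A·(6)^n + \frac{7 n}{5} + \frac{22}{25}.
Apply s(0) = -8: A + \frac{22}{25} = -8 ⇒ A = - \frac{222}{25}.
So s(n) = - \frac{222 \cdot 6^{n}}{25} + \frac{7 n}{5} + \frac{22}{25}.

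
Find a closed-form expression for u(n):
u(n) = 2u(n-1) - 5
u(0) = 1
First-order linear non-homogeneous.
Homogeneous solution: u_h(n) = A·(2)^n.
Try constant particular solution u_p = K: K = 2K - 5 ⇒ K = 5.
General: u(n) = A·(2)^n + 5.
Apply u(0) = 1: A + 5 = 1 ⇒ A = -4.
So u(n) = 5 - 4 \cdot 2^{n}.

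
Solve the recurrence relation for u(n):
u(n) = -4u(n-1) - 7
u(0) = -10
First-order linear non-homogeneous.
Homogeneous solution: u_h(n) = A·(-4)^n.
Try constant particular solution u_p = K: K = -4K - 7 ⇒ K = - \frac{7}{5}.
General: u(n) = A·(-4)^n - \frac{7}{5}.
Apply u(0) = -10: A - \frac{7}{5} = -10 ⇒ A = - \frac{43}{5}.
So u(n) = - \frac{43 \left(-4\right)^{n}}{5} - \frac{7}{5}.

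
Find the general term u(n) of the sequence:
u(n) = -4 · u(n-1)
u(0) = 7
Pure geometric recurrence with ratio -4.
By induction u(n) = u(0) · (-4)^n = 7 \left(-4\right)^{n}.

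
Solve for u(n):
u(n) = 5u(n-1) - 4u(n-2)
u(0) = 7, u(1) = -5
Characteristic equation: x² - 5x + 4 = 0, which factors as (x - (4))(x - (1)) = 0.
Roots r₁ = 4, r₂ = 1 (distinct).
General solution: u(n) = A·(4)^n + B·(1)^n.
From u(0) = 7: A + B = 7.
From u(1) = -5: 4A + B = -5.
Solving: A = -4, B = 11.
So u(n) = 11 - 4 \cdot 4^{n}.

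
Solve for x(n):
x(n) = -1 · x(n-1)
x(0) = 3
Pure geometric recurrence with ratio -1.
By induction x(n) = x(0) · (-1)^n = 3 \left(-1\right)^{n}.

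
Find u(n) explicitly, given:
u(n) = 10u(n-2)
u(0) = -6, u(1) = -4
Characteristic equation: x² - 10 = 0.
Discriminant Δ = (0)² + 4·(10) = 40.
Roots r₁,₂ = (0 ± √40)/2, so r₁ = \sqrt{10}, r₂ = - \sqrt{10}.
General solution: u(n) = A·r₁^n + B·r₂^n.
From the initial conditions, A + B = -6 and r₁A + r₂B = -4.
Since r₁ - r₂ = √40: A = (-4 - (-6)r₂)/√40 = -3 - \frac{\sqrt{10}}{5}, and B = -6 - A = -3 + \frac{\sqrt{10}}{5}.
So u(n) = \left(-3 - \frac{\sqrt{10}}{5}\right)\left(\sqrt{10}\right)^n + \left(-3 + \frac{\sqrt{10}}{5}\right)\left(- \sqrt{10}\right)^n.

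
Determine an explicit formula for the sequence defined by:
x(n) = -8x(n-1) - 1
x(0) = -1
First-order linear non-homogeneous.
Homogeneous solution: x_h(n) = A·(-8)^n.
Try constant particular solution x_p = K: K = -8K - 1 ⇒ K = - \frac{1}{9}.
General: x(n) = A·(-8)^n - \frac{1}{9}.
Apply x(0) = -1: A - \frac{1}{9} = -1 ⇒ A = - \frac{8}{9}.
So x(n) = - \frac{8 \left(-8\right)^{n}}{9} - \frac{1}{9}.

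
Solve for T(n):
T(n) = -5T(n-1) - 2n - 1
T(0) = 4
First-order linear with linear forcing.
Homogeneous solution: T_h(n) = A·(-5)^n.
Try particular T_p(n) = pn + q. Substituting:
  pn + q = -5(p(n-1) + q) - 2n - 1.
Matching the n-coefficient: p = -5p - 2 ⇒ p = - \frac{1}{3}.
Matching constants: q = 5p - 5q - 1 ⇒ q = - \frac{4}{9}.
General: T(n) = A·(-5)^n - \frac{n}{3} - \frac{4}{9}.
Apply T(0) = 4: A - \frac{4}{9} = 4 ⇒ A = \frac{40}{9}.
So T(n) = \frac{40 \left(-5\right)^{n}}{9} - \frac{n}{3} - \frac{4}{9}.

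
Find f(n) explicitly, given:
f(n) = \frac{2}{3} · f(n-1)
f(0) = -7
Pure geometric recurrence with ratio \frac{2}{3}.
By induction f(n) = f(0) · (\frac{2}{3})^n = - 7 \left(\frac{2}{3}\right)^{n}.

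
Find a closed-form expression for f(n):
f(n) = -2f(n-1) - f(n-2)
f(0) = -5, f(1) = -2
Characteristic equation: x² + 2x + 1 = 0, which is (x - (-1))².
Repeated root r = -1.
General solution: f(n) = (A + Bn)·(-1)^n.
From f(0) = -5: A = -5.
From f(1) = -2: (A + B)·(-1) = -2 ⇒ B = 7.
So f(n) = \left(7 n - 5\right) \cdot (-1)^n.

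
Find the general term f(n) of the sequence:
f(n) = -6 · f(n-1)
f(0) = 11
Pure geometric recurrence with ratio -6.
By induction f(n) = f(0) · (-6)^n = 11 \left(-6\right)^{n}.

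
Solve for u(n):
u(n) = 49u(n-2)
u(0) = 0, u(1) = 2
Characteristic equation: x² - 49 = 0, which factors as (x - (7))(x - (-7)) = 0.
Roots r₁ = 7, r₂ = -7 (distinct).
General solution: u(n) = A·(7)^n + B·(-7)^n.
From u(0) = 0: A + B = 0.
From u(1) = 2: 7A - 7B = 2.
Solving: A = \frac{1}{7}, B = - \frac{1}{7}.
So u(n) = - \frac{\left(-7\right)^{n}}{7} + \frac{7^{n}}{7}.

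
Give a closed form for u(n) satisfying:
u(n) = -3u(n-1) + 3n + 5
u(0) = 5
First-order linear with linear forcing.
Homogeneous solution: u_h(n) = A·(-3)^n.
Try particular u_p(n) = pn + q. Substituting:
  pn + q = -3(p(n-1) + q) + 3n + 5.
Matching the n-coefficient: p = -3p + 3 ⇒ p = \frac{3}{4}.
Matching constants: q = 3p - 3q + 5 ⇒ q = \frac{29}{16}.
General: u(n) = A·(-3)^n + \frac{3 n}{4} + \frac{29}{16}.
Apply u(0) = 5: A + \frac{29}{16} = 5 ⇒ A = \frac{51}{16}.
So u(n) = \frac{51 \left(-3\right)^{n}}{16} + \frac{3 n}{4} + \frac{29}{16}.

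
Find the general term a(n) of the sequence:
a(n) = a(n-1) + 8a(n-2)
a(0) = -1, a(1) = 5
Characteristic equation: x² - x - 8 = 0.
Discriminant Δ = (1)² + 4·(8) = 33.
Roots r₁,₂ = (1 ± √33)/2, so r₁ = \frac{1}{2} + \frac{\sqrt{33}}{2}, r₂ = \frac{1}{2} - \frac{\sqrt{33}}{2}.
General solution: a(n) = A·r₁^n + B·r₂^n.
From the initial conditions, A + B = -1 and r₁A + r₂B = 5.
Since r₁ - r₂ = √33: A = (5 - (-1)r₂)/√33 = - \frac{1}{2} + \frac{\sqrt{33}}{6}, and B = -1 - A = - \frac{\sqrt{33}}{6} - \frac{1}{2}.
So a(n) = \left(- \frac{1}{2} + \frac{\sqrt{33}}{6}\right)\left(\frac{1}{2} + \frac{\sqrt{33}}{2}\right)^n + \left(- \frac{\sqrt{33}}{6} - \frac{1}{2}\right)\left(\frac{1}{2} - \frac{\sqrt{33}}{2}\right)^n.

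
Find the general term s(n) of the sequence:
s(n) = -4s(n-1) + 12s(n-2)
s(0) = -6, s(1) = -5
Characteristic equation: x² + 4x - 12 = 0, which factors as (x - (-6))(x - (2)) = 0.
Roots r₁ = -6, r₂ = 2 (distinct).
General solution: s(n) = A·(-6)^n + B·(2)^n.
From s(0) = -6: A + B = -6.
From s(1) = -5: -6A + 2B = -5.
Solving: A = - \frac{7}{8}, B = - \frac{41}{8}.
So s(n) = - \frac{7 \left(-6\right)^{n}}{8} - \frac{41 \cdot 2^{n}}{8}.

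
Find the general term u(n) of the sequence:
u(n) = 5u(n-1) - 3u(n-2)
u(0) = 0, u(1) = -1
Characteristic equation: x² - 5x + 3 = 0.
Discriminant Δ = (5)² + 4·(-3) = 13.
Roots r₁,₂ = (5 ± √13)/2, so r₁ = \frac{\sqrt{13}}{2} + \frac{5}{2}, r₂ = \frac{5}{2} - \frac{\sqrt{13}}{2}.
General solution: u(n) = A·r₁^n + B·r₂^n.
From the initial conditions, A + B = 0 and r₁A + r₂B = -1.
Since r₁ - r₂ = √13: A = (-1 - (0)r₂)/√13 = - \frac{\sqrt{13}}{13}, and B = 0 - A = \frac{\sqrt{13}}{13}.
So u(n) = \left(- \frac{\sqrt{13}}{13}\right)\left(\frac{\sqrt{13}}{2} + \frac{5}{2}\right)^n + \left(\frac{\sqrt{13}}{13}\right)\left(\frac{5}{2} - \frac{\sqrt{13}}{2}\right)^n.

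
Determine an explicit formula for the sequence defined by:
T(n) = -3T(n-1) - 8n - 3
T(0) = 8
First-order linear with linear forcing.
Homogeneous solution: T_h(n) = A·(-3)^n.
Try particular T_p(n) = pn + q. Substituting:
  pn + q = -3(p(n-1) + q) - 8n - 3.
Matching the n-coefficient: p = -3p - 8 ⇒ p = -2.
Matching constants: q = 3p - 3q - 3 ⇒ q = - \frac{9}{4}.
General: T(n) = A·(-3)^n - 2 n - \frac{9}{4}.
Apply T(0) = 8: A - \frac{9}{4} = 8 ⇒ A = \frac{41}{4}.
So T(n) = \frac{41 \left(-3\right)^{n}}{4} - 2 n - \frac{9}{4}.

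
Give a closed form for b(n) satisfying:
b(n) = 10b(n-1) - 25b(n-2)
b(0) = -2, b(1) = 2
Characteristic equation: x² - 10x + 25 = 0, which is (x - (5))².
Repeated root r = 5.
General solution: b(n) = (A + Bn)·(5)^n.
From b(0) = -2: A = -2.
From b(1) = 2: (A + B)·(5) = 2 ⇒ B = \frac{12}{5}.
So b(n) = \left(\frac{12 n}{5} - 2\right) \cdot (5)^n.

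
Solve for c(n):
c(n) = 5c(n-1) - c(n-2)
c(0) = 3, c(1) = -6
Characteristic equation: x² - 5x + 1 = 0.
Discriminant Δ = (5)² + 4·(-1) = 21.
Roots r₁,₂ = (5 ± √21)/2, so r₁ = \frac{\sqrt{21}}{2} + \frac{5}{2}, r₂ = \frac{5}{2} - \frac{\sqrt{21}}{2}.
General solution: c(n) = A·r₁^n + B·r₂^n.
From the initial conditions, A + B = 3 and r₁A + r₂B = -6.
Since r₁ - r₂ = √21: A = (-6 - (3)r₂)/√21 = \frac{3}{2} - \frac{9 \sqrt{21}}{14}, and B = 3 - A = \frac{3}{2} + \frac{9 \sqrt{21}}{14}.
So c(n) = \left(\frac{3}{2} - \frac{9 \sqrt{21}}{14}\right)\left(\frac{\sqrt{21}}{2} + \frac{5}{2}\right)^n + \left(\frac{3}{2} + \frac{9 \sqrt{21}}{14}\right)\left(\frac{5}{2} - \frac{\sqrt{21}}{2}\right)^n.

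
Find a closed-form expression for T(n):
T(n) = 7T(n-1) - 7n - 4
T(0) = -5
First-order linear with linear forcing.
Homogeneous solution: T_h(n) = A·(7)^n.
Try particular T_p(n) = pn + q. Substituting:
  pn + q = 7(p(n-1) + q) - 7n - 4.
Matching the n-coefficient: p = 7p - 7 ⇒ p = \frac{7}{6}.
Matching constants: q = -7p + 7q - 4 ⇒ q = \frac{73}{36}.
General: T(n) = A·(7)^n + \frac{7 n}{6} + \frac{73}{36}.
Apply T(0) = -5: A + \frac{73}{36} = -5 ⇒ A = - \frac{253}{36}.
So T(n) = - \frac{253 \cdot 7^{n}}{36} + \frac{7 n}{6} + \frac{73}{36}.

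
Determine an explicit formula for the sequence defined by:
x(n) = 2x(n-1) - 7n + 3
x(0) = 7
First-order linear with linear forcing.
Homogeneous solution: x_h(n) = A·(2)^n.
Try particular x_p(n) = pn + q. Substituting:
  pn + q = 2(p(n-1) + q) - 7n + 3.
Matching the n-coefficient: p = 2p - 7 ⇒ p = 7.
Matching constants: q = -2p + 2q + 3 ⇒ q = 11.
General: x(n) = A·(2)^n + 7 n + 11.
Apply x(0) = 7: A + 11 = 7 ⇒ A = -4.
So x(n) = - 4 \cdot 2^{n} + 7 n + 11.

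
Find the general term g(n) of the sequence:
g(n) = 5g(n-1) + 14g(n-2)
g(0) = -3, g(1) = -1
Characteristic equation: x² - 5x - 14 = 0, which factors as (x - (7))(x - (-2)) = 0.
Roots r₁ = 7, r₂ = -2 (distinct).
General solution: g(n) = A·(7)^n + B·(-2)^n.
From g(0) = -3: A + B = -3.
From g(1) = -1: 7A - 2B = -1.
Solving: A = - \frac{7}{9}, B = - \frac{20}{9}.
So g(n) = - \frac{20 \left(-2\right)^{n}}{9} - \frac{7 \cdot 7^{n}}{9}.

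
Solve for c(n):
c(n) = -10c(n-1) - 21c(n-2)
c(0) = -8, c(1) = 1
Characteristic equation: x² + 10x + 21 = 0, which factors as (x - (-7))(x - (-3)) = 0.
Roots r₁ = -7, r₂ = -3 (distinct).
General solution: c(n) = A·(-7)^n + B·(-3)^n.
From c(0) = -8: A + B = -8.
From c(1) = 1: -7A - 3B = 1.
Solving: A = \frac{23}{4}, B = - \frac{55}{4}.
So c(n) = - \frac{55 \left(-3\right)^{n}}{4} + \frac{23 \left(-7\right)^{n}}{4}.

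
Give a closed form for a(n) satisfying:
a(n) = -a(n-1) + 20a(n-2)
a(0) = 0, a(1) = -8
Characteristic equation: x² + x - 20 = 0, which factors as (x - (-5))(x - (4)) = 0.
Roots r₁ = -5, r₂ = 4 (distinct).
General solution: a(n) = A·(-5)^n + B·(4)^n.
From a(0) = 0: A + B = 0.
From a(1) = -8: -5A + 4B = -8.
Solving: A = \frac{8}{9}, B = - \frac{8}{9}.
So a(n) = \frac{8 \left(-5\right)^{n}}{9} - \frac{8 \cdot 4^{n}}{9}.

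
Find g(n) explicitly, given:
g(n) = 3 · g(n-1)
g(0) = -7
Pure geometric recurrence with ratio 3.
By induction g(n) = g(0) · (3)^n = - 7 \cdot 3^{n}.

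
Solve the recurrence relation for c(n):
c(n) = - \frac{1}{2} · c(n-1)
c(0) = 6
Pure geometric recurrence with ratio - \frac{1}{2}.
By induction c(n) = c(0) · (- \frac{1}{2})^n = 6 \left(- \frac{1}{2}\right)^{n}.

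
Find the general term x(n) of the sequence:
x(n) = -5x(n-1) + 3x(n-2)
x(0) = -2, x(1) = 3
Characteristic equation: x² + 5x - 3 = 0.
Discriminant Δ = (-5)² + 4·(3) = 37.
Roots r₁,₂ = (-5 ± √37)/2, so r₁ = - \frac{5}{2} + \frac{\sqrt{37}}{2}, r₂ = - \frac{\sqrt{37}}{2} - \frac{5}{2}.
General solution: x(n) = A·r₁^n + B·r₂^n.
From the initial conditions, A + B = -2 and r₁A + r₂B = 3.
Since r₁ - r₂ = √37: A = (3 - (-2)r₂)/√37 = -1 - \frac{2 \sqrt{37}}{37}, and B = -2 - A = -1 + \frac{2 \sqrt{37}}{37}.
So x(n) = \left(-1 - \frac{2 \sqrt{37}}{37}\right)\left(- \frac{5}{2} + \frac{\sqrt{37}}{2}\right)^n + \left(-1 + \frac{2 \sqrt{37}}{37}\right)\left(- \frac{\sqrt{37}}{2} - \frac{5}{2}\right)^n.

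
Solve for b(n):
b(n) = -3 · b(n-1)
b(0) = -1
Pure geometric recurrence with ratio -3.
By induction b(n) = b(0) · (-3)^n = - \left(-3\right)^{n}.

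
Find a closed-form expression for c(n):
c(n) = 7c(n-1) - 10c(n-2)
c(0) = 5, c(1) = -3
Characteristic equation: x² - 7x + 10 = 0, which factors as (x - (2))(x - (5)) = 0.
Roots r₁ = 2, r₂ = 5 (distinct).
General solution: c(n) = A·(2)^n + B·(5)^n.
From c(0) = 5: A + B = 5.
From c(1) = -3: 2A + 5B = -3.
Solving: A = \frac{28}{3}, B = - \frac{13}{3}.
So c(n) = \frac{28 \cdot 2^{n}}{3} - \frac{13 \cdot 5^{n}}{3}.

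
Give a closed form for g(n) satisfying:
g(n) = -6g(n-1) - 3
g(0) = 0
First-order linear non-homogeneous.
Homogeneous solution: g_h(n) = A·(-6)^n.
Try constant particular solution g_p = K: K = -6K - 3 ⇒ K = - \frac{3}{7}.
General: g(n) = A·(-6)^n - \frac{3}{7}.
Apply g(0) = 0: A - \frac{3}{7} = 0 ⇒ A = \frac{3}{7}.
So g(n) = \frac{3 \left(-6\right)^{n}}{7} - \frac{3}{7}.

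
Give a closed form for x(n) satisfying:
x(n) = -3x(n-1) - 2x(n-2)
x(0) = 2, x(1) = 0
Characteristic equation: x² + 3x + 2 = 0, which factors as (x - (-2))(x - (-1)) = 0.
Roots r₁ = -2, r₂ = -1 (distinct).
General solution: x(n) = A·(-2)^n + B·(-1)^n.
From x(0) = 2: A + B = 2.
From x(1) = 0: -2A - B = 0.
Solving: A = -2, B = 4.
So x(n) = 4 \left(-1\right)^{n} - 2 \left(-2\right)^{n}.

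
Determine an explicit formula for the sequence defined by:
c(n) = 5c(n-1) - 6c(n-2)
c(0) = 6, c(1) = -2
Characteristic equation: x² - 5x + 6 = 0, which factors as (x - (2))(x - (3)) = 0.
Roots r₁ = 2, r₂ = 3 (distinct).
General solution: c(n) = A·(2)^n + B·(3)^n.
From c(0) = 6: A + B = 6.
From c(1) = -2: 2A + 3B = -2.
Solving: A = 20, B = -14.
So c(n) = 20 \cdot 2^{n} - 14 \cdot 3^{n}.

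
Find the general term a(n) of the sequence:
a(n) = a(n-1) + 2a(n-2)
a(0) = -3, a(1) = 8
Characteristic equation: x² - x - 2 = 0, which factors as (x - (-1))(x - (2)) = 0.
Roots r₁ = -1, r₂ = 2 (distinct).
General solution: a(n) = A·(-1)^n + B·(2)^n.
From a(0) = -3: A + B = -3.
From a(1) = 8: -A + 2B = 8.
Solving: A = - \frac{14}{3}, B = \frac{5}{3}.
So a(n) = - \frac{14 \left(-1\right)^{n}}{3} + \frac{5 \cdot 2^{n}}{3}.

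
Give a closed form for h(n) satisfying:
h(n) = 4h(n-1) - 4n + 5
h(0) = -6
First-order linear with linear forcing.
Homogeneous solution: h_h(n) = A·(4)^n.
Try particular h_p(n) = pn + q. Substituting:
  pn + q = 4(p(n-1) + q) - 4n + 5.
Matching the n-coefficient: p = 4p - 4 ⇒ p = \frac{4}{3}.
Matching constants: q = -4p + 4q + 5 ⇒ q = \frac{1}{9}.
General: h(n) = A·(4)^n + \frac{4 n}{3} + \frac{1}{9}.
Apply h(0) = -6: A + \frac{1}{9} = -6 ⇒ A = - \frac{55}{9}.
So h(n) = - \frac{55 \cdot 4^{n}}{9} + \frac{4 n}{3} + \frac{1}{9}.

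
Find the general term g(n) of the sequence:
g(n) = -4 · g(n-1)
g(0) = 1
Pure geometric recurrence with ratio -4.
By induction g(n) = g(0) · (-4)^n = \left(-4\right)^{n}.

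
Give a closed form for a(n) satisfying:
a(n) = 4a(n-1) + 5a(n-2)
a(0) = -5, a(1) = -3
Characteristic equation: x² - 4x - 5 = 0, which factors as (x - (5))(x - (-1)) = 0.
Roots r₁ = 5, r₂ = -1 (distinct).
General solution: a(n) = A·(5)^n + B·(-1)^n.
From a(0) = -5: A + B = -5.
From a(1) = -3: 5A - B = -3.
Solving: A = - \frac{4}{3}, B = - \frac{11}{3}.
So a(n) = - \frac{11 \left(-1\right)^{n}}{3} - \frac{4 \cdot 5^{n}}{3}.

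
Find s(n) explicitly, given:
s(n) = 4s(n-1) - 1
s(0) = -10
First-order linear non-homogeneous.
Homogeneous solution: s_h(n) = A·(4)^n.
Try constant particular solution s_p = K: K = 4K - 1 ⇒ K = \frac{1}{3}.
General: s(n) = A·(4)^n + \frac{1}{3}.
Apply s(0) = -10: A + \frac{1}{3} = -10 ⇒ A = - \frac{31}{3}.
So s(n) = \frac{1}{3} - \frac{31 \cdot 4^{n}}{3}.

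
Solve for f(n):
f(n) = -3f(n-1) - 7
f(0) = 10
First-order linear non-homogeneous.
Homogeneous solution: f_h(n) = A·(-3)^n.
Try constant particular solution f_p = K: K = -3K - 7 ⇒ K = - \frac{7}{4}.
General: f(n) = A·(-3)^n - \frac{7}{4}.
Apply f(0) = 10: A - \frac{7}{4} = 10 ⇒ A = \frac{47}{4}.
So f(n) = \frac{47 \left(-3\right)^{n}}{4} - \frac{7}{4}.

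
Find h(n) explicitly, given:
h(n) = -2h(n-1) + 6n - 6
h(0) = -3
First-order linear with linear forcing.
Homogeneous solution: h_h(n) = A·(-2)^n.
Try particular h_p(n) = pn + q. Substituting:
  pn + q = -2(p(n-1) + q) + 6n - 6.
Matching the n-coefficient: p = -2p + 6 ⇒ p = 2.
Matching constants: q = 2p - 2q - 6 ⇒ q = - \frac{2}{3}.
General: h(n) = A·(-2)^n + 2 n - \frac{2}{3}.
Apply h(0) = -3: A - \frac{2}{3} = -3 ⇒ A = - \frac{7}{3}.
So h(n) = - \frac{7 \left(-2\right)^{n}}{3} + 2 n - \frac{2}{3}.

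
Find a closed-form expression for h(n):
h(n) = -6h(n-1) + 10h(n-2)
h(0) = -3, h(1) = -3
Characteristic equation: x² + 6x - 10 = 0.
Discriminant Δ = (-6)² + 4·(10) = 76.
Roots r₁,₂ = (-6 ± √76)/2, so r₁ = -3 + \sqrt{19}, r₂ = - \sqrt{19} - 3.
General solution: h(n) = A·r₁^n + B·r₂^n.
From the initial conditions, A + B = -3 and r₁A + r₂B = -3.
Since r₁ - r₂ = √76: A = (-3 - (-3)r₂)/√76 = - \frac{3}{2} - \frac{6 \sqrt{19}}{19}, and B = -3 - A = - \frac{3}{2} + \frac{6 \sqrt{19}}{19}.
So h(n) = \left(- \frac{3}{2} - \frac{6 \sqrt{19}}{19}\right)\left(-3 + \sqrt{19}\right)^n + \left(- \frac{3}{2} + \frac{6 \sqrt{19}}{19}\right)\left(- \sqrt{19} - 3\right)^n.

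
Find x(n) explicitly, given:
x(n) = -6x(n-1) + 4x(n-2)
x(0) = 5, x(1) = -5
Characteristic equation: x² + 6x - 4 = 0.
Discriminant Δ = (-6)² + 4·(4) = 52.
Roots r₁,₂ = (-6 ± √52)/2, so r₁ = -3 + \sqrt{13}, r₂ = - \sqrt{13} - 3.
General solution: x(n) = A·r₁^n + B·r₂^n.
From the initial conditions, A + B = 5 and r₁A + r₂B = -5.
Since r₁ - r₂ = √52: A = (-5 - (5)r₂)/√52 = \frac{5 \sqrt{13}}{13} + \frac{5}{2}, and B = 5 - A = \frac{5}{2} - \frac{5 \sqrt{13}}{13}.
So x(n) = \left(\frac{5 \sqrt{13}}{13} + \frac{5}{2}\right)\left(-3 + \sqrt{13}\right)^n + \left(\frac{5}{2} - \frac{5 \sqrt{13}}{13}\right)\left(- \sqrt{13} - 3\right)^n.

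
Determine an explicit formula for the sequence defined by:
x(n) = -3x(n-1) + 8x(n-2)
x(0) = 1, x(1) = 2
Characteristic equation: x² + 3x - 8 = 0.
Discriminant Δ = (-3)² + 4·(8) = 41.
Roots r₁,₂ = (-3 ± √41)/2, so r₁ = - \frac{3}{2} + \frac{\sqrt{41}}{2}, r₂ = - \frac{\sqrt{41}}{2} - \frac{3}{2}.
General solution: x(n) = A·r₁^n + B·r₂^n.
From the initial conditions, A + B = 1 and r₁A + r₂B = 2.
Since r₁ - r₂ = √41: A = (2 - (1)r₂)/√41 = \frac{1}{2} + \frac{7 \sqrt{41}}{82}, and B = 1 - A = \frac{1}{2} - \frac{7 \sqrt{41}}{82}.
So x(n) = \left(\frac{1}{2} + \frac{7 \sqrt{41}}{82}\right)\left(- \frac{3}{2} + \frac{\sqrt{41}}{2}\right)^n + \left(\frac{1}{2} - \frac{7 \sqrt{41}}{82}\right)\left(- \frac{\sqrt{41}}{2} - \frac{3}{2}\right)^n.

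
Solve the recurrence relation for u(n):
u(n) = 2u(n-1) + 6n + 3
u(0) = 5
First-order linear with linear forcing.
Homogeneous solution: u_h(n) = A·(2)^n.
Try particular u_p(n) = pn + q. Substituting:
  pn + q = 2(p(n-1) + q) + 6n + 3.
Matching the n-coefficient: p = 2p + 6 ⇒ p = -6.
Matching constants: q = -2p + 2q + 3 ⇒ q = -15.
General: u(n) = A·(2)^n - 6 n - 15.
Apply u(0) = 5: A - 15 = 5 ⇒ A = 20.
So u(n) = 20 \cdot 2^{n} - 6 n - 15.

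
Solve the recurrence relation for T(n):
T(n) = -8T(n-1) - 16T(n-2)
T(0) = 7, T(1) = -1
Characteristic equation: x² + 8x + 16 = 0, which is (x - (-4))².
Repeated root r = -4.
General solution: T(n) = (A + Bn)·(-4)^n.
From T(0) = 7: A = 7.
From T(1) = -1: (A + B)·(-4) = -1 ⇒ B = - \frac{27}{4}.
So T(n) = \left(7 - \frac{27 n}{4}\right) \cdot (-4)^n.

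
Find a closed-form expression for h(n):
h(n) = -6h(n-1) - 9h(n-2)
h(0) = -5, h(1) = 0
Characteristic equation: x² + 6x + 9 = 0, which is (x - (-3))².
Repeated root r = -3.
General solution: h(n) = (A + Bn)·(-3)^n.
From h(0) = -5: A = -5.
From h(1) = 0: (A + B)·(-3) = 0 ⇒ B = 5.
So h(n) = \left(5 n - 5\right) \cdot (-3)^n.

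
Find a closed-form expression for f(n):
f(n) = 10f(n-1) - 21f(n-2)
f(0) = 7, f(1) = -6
Characteristic equation: x² - 10x + 21 = 0, which factors as (x - (3))(x - (7)) = 0.
Roots r₁ = 3, r₂ = 7 (distinct).
General solution: f(n) = A·(3)^n + B·(7)^n.
From f(0) = 7: A + B = 7.
From f(1) = -6: 3A + 7B = -6.
Solving: A = \frac{55}{4}, B = - \frac{27}{4}.
So f(n) = \frac{55 \cdot 3^{n}}{4} - \frac{27 \cdot 7^{n}}{4}.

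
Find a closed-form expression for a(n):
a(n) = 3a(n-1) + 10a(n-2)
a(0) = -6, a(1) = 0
Characteristic equation: x² - 3x - 10 = 0, which factors as (x - (-2))(x - (5)) = 0.
Roots r₁ = -2, r₂ = 5 (distinct).
General solution: a(n) = A·(-2)^n + B·(5)^n.
From a(0) = -6: A + B = -6.
From a(1) = 0: -2A + 5B = 0.
Solving: A = - \frac{30}{7}, B = - \frac{12}{7}.
So a(n) = - \frac{30 \left(-2\right)^{n}}{7} - \frac{12 \cdot 5^{n}}{7}.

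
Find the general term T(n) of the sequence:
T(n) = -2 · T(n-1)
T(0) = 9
Pure geometric recurrence with ratio -2.
By induction T(n) = T(0) · (-2)^n = 9 \left(-2\right)^{n}.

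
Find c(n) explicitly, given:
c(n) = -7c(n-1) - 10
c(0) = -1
First-order linear non-homogeneous.
Homogeneous solution: c_h(n) = A·(-7)^n.
Try constant particular solution c_p = K: K = -7K - 10 ⇒ K = - \frac{5}{4}.
General: c(n) = A·(-7)^n - \frac{5}{4}.
Apply c(0) = -1: A - \frac{5}{4} = -1 ⇒ A = \frac{1}{4}.
So c(n) = \frac{\left(-7\right)^{n}}{4} - \frac{5}{4}.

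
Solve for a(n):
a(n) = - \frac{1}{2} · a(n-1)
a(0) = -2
Pure geometric recurrence with ratio - \frac{1}{2}.
By induction a(n) = a(0) · (- \frac{1}{2})^n = - 2 \left(- \frac{1}{2}\right)^{n}.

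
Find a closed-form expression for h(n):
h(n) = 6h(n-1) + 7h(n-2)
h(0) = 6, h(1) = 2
Characteristic equation: x² - 6x - 7 = 0, which factors as (x - (-1))(x - (7)) = 0.
Roots r₁ = -1, r₂ = 7 (distinct).
General solution: h(n) = A·(-1)^n + B·(7)^n.
From h(0) = 6: A + B = 6.
From h(1) = 2: -A + 7B = 2.
Solving: A = 5, B = 1.
So h(n) = 5 \left(-1\right)^{n} + 7^{n}.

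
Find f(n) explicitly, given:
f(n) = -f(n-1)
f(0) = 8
This is a homogeneous first-order recurrence with ratio -1.
By induction f(n) = f(0) · (-1)^n = 8 \left(-1\right)^{n}.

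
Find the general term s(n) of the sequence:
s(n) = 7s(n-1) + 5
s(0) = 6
First-order linear non-homogeneous.
Homogeneous solution: s_h(n) = A·(7)^n.
Try constant particular solution s_p = K: K = 7K + 5 ⇒ K = - \frac{5}{6}.
General: s(n) = A·(7)^n - \frac{5}{6}.
Apply s(0) = 6: A - \frac{5}{6} = 6 ⇒ A = \frac{41}{6}.
So s(n) = \frac{41 \cdot 7^{n}}{6} - \frac{5}{6}.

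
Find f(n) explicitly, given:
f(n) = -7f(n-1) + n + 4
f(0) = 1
First-order linear with linear forcing.
Homogeneous solution: f_h(n) = A·(-7)^n.
Try particular f_p(n) = pn + q. Substituting:
  pn + q = -7(p(n-1) + q) + n + 4.
Matching the n-coefficient: p = -7p + 1 ⇒ p = \frac{1}{8}.
Matching constants: q = 7p - 7q + 4 ⇒ q = \frac{39}{64}.
General: f(n) = A·(-7)^n + \frac{n}{8} + \frac{39}{64}.
Apply f(0) = 1: A + \frac{39}{64} = 1 ⇒ A = \frac{25}{64}.
So f(n) = \frac{25 \left(-7\right)^{n}}{64} + \frac{n}{8} + \frac{39}{64}.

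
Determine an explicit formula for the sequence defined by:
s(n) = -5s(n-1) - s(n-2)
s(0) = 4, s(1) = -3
Characteristic equation: x² + 5x + 1 = 0.
Discriminant Δ = (-5)² + 4·(-1) = 21.
Roots r₁,₂ = (-5 ± √21)/2, so r₁ = - \frac{5}{2} + \frac{\sqrt{21}}{2}, r₂ = - \frac{5}{2} - \frac{\sqrt{21}}{2}.
General solution: s(n) = A·r₁^n + B·r₂^n.
From the initial conditions, A + B = 4 and r₁A + r₂B = -3.
Since r₁ - r₂ = √21: A = (-3 - (4)r₂)/√21 = \frac{\sqrt{21}}{3} + 2, and B = 4 - A = 2 - \frac{\sqrt{21}}{3}.
So s(n) = \left(\frac{\sqrt{21}}{3} + 2\right)\left(- \frac{5}{2} + \frac{\sqrt{21}}{2}\right)^n + \left(2 - \frac{\sqrt{21}}{3}\right)\left(- \frac{5}{2} - \frac{\sqrt{21}}{2}\right)^n.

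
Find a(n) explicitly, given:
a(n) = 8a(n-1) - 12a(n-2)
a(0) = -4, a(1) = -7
Characteristic equation: x² - 8x + 12 = 0, which factors as (x - (2))(x - (6)) = 0.
Roots r₁ = 2, r₂ = 6 (distinct).
General solution: a(n) = A·(2)^n + B·(6)^n.
From a(0) = -4: A + B = -4.
From a(1) = -7: 2A + 6B = -7.
Solving: A = - \frac{17}{4}, B = \frac{1}{4}.
So a(n) = - \frac{17 \cdot 2^{n}}{4} + \frac{6^{n}}{4}.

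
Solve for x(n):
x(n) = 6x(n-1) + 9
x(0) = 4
First-order linear non-homogeneous.
Homogeneous solution: x_h(n) = A·(6)^n.
Try constant particular solution x_p = K: K = 6K + 9 ⇒ K = - \frac{9}{5}.
General: x(n) = A·(6)^n - \frac{9}{5}.
Apply x(0) = 4: A - \frac{9}{5} = 4 ⇒ A = \frac{29}{5}.
So x(n) = \frac{29 \cdot 6^{n}}{5} - \frac{9}{5}.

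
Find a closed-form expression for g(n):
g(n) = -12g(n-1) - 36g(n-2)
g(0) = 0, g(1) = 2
Characteristic equation: x² + 12x + 36 = 0, which is (x - (-6))².
Repeated root r = -6.
General solution: g(n) = (A + Bn)·(-6)^n.
From g(0) = 0: A = 0.
From g(1) = 2: (A + B)·(-6) = 2 ⇒ B = - \frac{1}{3}.
So g(n) = \left(- \frac{n}{3}\right) \cdot (-6)^n.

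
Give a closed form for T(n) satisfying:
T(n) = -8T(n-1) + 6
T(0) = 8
First-order linear non-homogeneous.
Homogeneous solution: T_h(n) = A·(-8)^n.
Try constant particular solution T_p = K: K = -8K + 6 ⇒ K = \frac{2}{3}.
General: T(n) = A·(-8)^n + \frac{2}{3}.
Apply T(0) = 8: A + \frac{2}{3} = 8 ⇒ A = \frac{22}{3}.
So T(n) = \frac{22 \left(-8\right)^{n}}{3} + \frac{2}{3}.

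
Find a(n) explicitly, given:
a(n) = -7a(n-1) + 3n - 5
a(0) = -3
First-order linear with linear forcing.
Homogeneous solution: a_h(n) = A·(-7)^n.
Try particular a_p(n) = pn + q. Substituting:
  pn + q = -7(p(n-1) + q) + 3n - 5.
Matching the n-coefficient: p = -7p + 3 ⇒ p = \frac{3}{8}.
Matching constants: q = 7p - 7q - 5 ⇒ q = - \frac{19}{64}.
General: a(n) = A·(-7)^n + \frac{3 n}{8} - \frac{19}{64}.
Apply a(0) = -3: A - \frac{19}{64} = -3 ⇒ A = - \frac{173}{64}.
So a(n) = - \frac{173 \left(-7\right)^{n}}{64} + \frac{3 n}{8} - \frac{19}{64}.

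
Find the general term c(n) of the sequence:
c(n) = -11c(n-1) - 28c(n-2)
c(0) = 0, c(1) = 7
Characteristic equation: x² + 11x + 28 = 0, which factors as (x - (-7))(x - (-4)) = 0.
Roots r₁ = -7, r₂ = -4 (distinct).
General solution: c(n) = A·(-7)^n + B·(-4)^n.
From c(0) = 0: A + B = 0.
From c(1) = 7: -7A - 4B = 7.
Solving: A = - \frac{7}{3}, B = \frac{7}{3}.
So c(n) = \frac{7 \left(-4\right)^{n}}{3} - \frac{7 \left(-7\right)^{n}}{3}.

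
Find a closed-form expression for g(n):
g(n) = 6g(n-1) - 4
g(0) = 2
First-order linear non-homogeneous.
Homogeneous solution: g_h(n) = A·(6)^n.
Try constant particular solution g_p = K: K = 6K - 4 ⇒ K = \frac{4}{5}.
General: g(n) = A·(6)^n + \frac{4}{5}.
Apply g(0) = 2: A + \frac{4}{5} = 2 ⇒ A = \frac{6}{5}.
So g(n) = \frac{6 \cdot 6^{n}}{5} + \frac{4}{5}.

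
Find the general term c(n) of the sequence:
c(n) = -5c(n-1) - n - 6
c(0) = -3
First-order linear with linear forcing.
Homogeneous solution: c_h(n) = A·(-5)^n.
Try particular c_p(n) = pn + q. Substituting:
  pn + q = -5(p(n-1) + q) - n - 6.
Matching the n-coefficient: p = -5p - 1 ⇒ p = - \frac{1}{6}.
Matching constants: q = 5p - 5q - 6 ⇒ q = - \frac{41}{36}.
General: c(n) = A·(-5)^n - \frac{n}{6} - \frac{41}{36}.
Apply c(0) = -3: A - \frac{41}{36} = -3 ⇒ A = - \frac{67}{36}.
So c(n) = - \frac{67 \left(-5\right)^{n}}{36} - \frac{n}{6} - \frac{41}{36}.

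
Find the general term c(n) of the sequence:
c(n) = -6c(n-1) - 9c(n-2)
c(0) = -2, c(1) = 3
Characteristic equation: x² + 6x + 9 = 0, which is (x - (-3))².
Repeated root r = -3.
General solution: c(n) = (A + Bn)·(-3)^n.
From c(0) = -2: A = -2.
From c(1) = 3: (A + B)·(-3) = 3 ⇒ B = 1.
So c(n) = \left(n - 2\right) \cdot (-3)^n.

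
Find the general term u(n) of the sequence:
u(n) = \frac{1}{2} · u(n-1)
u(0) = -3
Pure geometric recurrence with ratio \frac{1}{2}.
By induction u(n) = u(0) · (\frac{1}{2})^n = - 3 \cdot 2^{- n}.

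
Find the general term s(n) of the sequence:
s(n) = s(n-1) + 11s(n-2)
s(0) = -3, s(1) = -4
Characteristic equation: x² - x - 11 = 0.
Discriminant Δ = (1)² + 4·(11) = 45.
Roots r₁,₂ = (1 ± √45)/2, so r₁ = \frac{1}{2} + \frac{3 \sqrt{5}}{2}, r₂ = \frac{1}{2} - \frac{3 \sqrt{5}}{2}.
General solution: s(n) = A·r₁^n + B·r₂^n.
From the initial conditions, A + B = -3 and r₁A + r₂B = -4.
Since r₁ - r₂ = √45: A = (-4 - (-3)r₂)/√45 = - \frac{3}{2} - \frac{\sqrt{5}}{6}, and B = -3 - A = - \frac{3}{2} + \frac{\sqrt{5}}{6}.
So s(n) = \left(- \frac{3}{2} - \frac{\sqrt{5}}{6}\right)\left(\frac{1}{2} + \frac{3 \sqrt{5}}{2}\right)^n + \left(- \frac{3}{2} + \frac{\sqrt{5}}{6}\right)\left(\frac{1}{2} - \frac{3 \sqrt{5}}{2}\right)^n.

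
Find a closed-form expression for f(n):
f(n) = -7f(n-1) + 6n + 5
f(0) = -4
First-order linear with linear forcing.
Homogeneous solution: f_h(n) = A·(-7)^n.
Try particular f_p(n) = pn + q. Substituting:
  pn + q = -7(p(n-1) + q) + 6n + 5.
Matching the n-coefficient: p = -7p + 6 ⇒ p = \frac{3}{4}.
Matching constants: q = 7p - 7q + 5 ⇒ q = \frac{41}{32}.
General: f(n) = A·(-7)^n + \frac{3 n}{4} + \frac{41}{32}.
Apply f(0) = -4: A + \frac{41}{32} = -4 ⇒ A = - \frac{169}{32}.
So f(n) = - \frac{169 \left(-7\right)^{n}}{32} + \frac{3 n}{4} + \frac{41}{32}.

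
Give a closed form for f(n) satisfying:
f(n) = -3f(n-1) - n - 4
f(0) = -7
First-order linear with linear forcing.
Homogeneous solution: f_h(n) = A·(-3)^n.
Try particular f_p(n) = pn + q. Substituting:
  pn + q = -3(p(n-1) + q) - n - 4.
Matching the n-coefficient: p = -3p - 1 ⇒ p = - \frac{1}{4}.
Matching constants: q = 3p - 3q - 4 ⇒ q = - \frac{19}{16}.
General: f(n) = A·(-3)^n - \frac{n}{4} - \frac{19}{16}.
Apply f(0) = -7: A - \frac{19}{16} = -7 ⇒ A = - \frac{93}{16}.
So f(n) = - \frac{93 \left(-3\right)^{n}}{16} - \frac{n}{4} - \frac{19}{16}.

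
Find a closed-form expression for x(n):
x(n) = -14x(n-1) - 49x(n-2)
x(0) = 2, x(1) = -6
Characteristic equation: x² + 14x + 49 = 0, which is (x - (-7))².
Repeated root r = -7.
General solution: x(n) = (A + Bn)·(-7)^n.
From x(0) = 2: A = 2.
From x(1) = -6: (A + B)·(-7) = -6 ⇒ B = - \frac{8}{7}.
So x(n) = \left(2 - \frac{8 n}{7}\right) \cdot (-7)^n.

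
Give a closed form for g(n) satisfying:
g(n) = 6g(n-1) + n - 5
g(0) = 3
First-order linear with linear forcing.
Homogeneous solution: g_h(n) = A·(6)^n.
Try particular g_p(n) = pn + q. Substituting:
  pn + q = 6(p(n-1) + q) + n - 5.
Matching the n-coefficient: p = 6p + 1 ⇒ p = - \frac{1}{5}.
Matching constants: q = -6p + 6q - 5 ⇒ q = \frac{19}{25}.
General: g(n) = A·(6)^n - \frac{n}{5} + \frac{19}{25}.
Apply g(0) = 3: A + \frac{19}{25} = 3 ⇒ A = \frac{56}{25}.
So g(n) = \frac{56 \cdot 6^{n}}{25} - \frac{n}{5} + \frac{19}{25}.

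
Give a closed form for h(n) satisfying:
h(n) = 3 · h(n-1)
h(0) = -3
Pure geometric recurrence with ratio 3.
By induction h(n) = h(0) · (3)^n = - 3 \cdot 3^{n}.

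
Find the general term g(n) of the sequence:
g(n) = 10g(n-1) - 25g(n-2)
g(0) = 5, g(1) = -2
Characteristic equation: x² - 10x + 25 = 0, which is (x - (5))².
Repeated root r = 5.
General solution: g(n) = (A + Bn)·(5)^n.
From g(0) = 5: A = 5.
From g(1) = -2: (A + B)·(5) = -2 ⇒ B = - \frac{27}{5}.
So g(n) = \left(5 - \frac{27 n}{5}\right) \cdot (5)^n.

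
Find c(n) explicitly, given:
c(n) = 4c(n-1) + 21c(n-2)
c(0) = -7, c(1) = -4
Characteristic equation: x² - 4x - 21 = 0, which factors as (x - (7))(x - (-3)) = 0.
Roots r₁ = 7, r₂ = -3 (distinct).
General solution: c(n) = A·(7)^n + B·(-3)^n.
From c(0) = -7: A + B = -7.
From c(1) = -4: 7A - 3B = -4.
Solving: A = - \frac{5}{2}, B = - \frac{9}{2}.
So c(n) = - \frac{9 \left(-3\right)^{n}}{2} - \frac{5 \cdot 7^{n}}{2}.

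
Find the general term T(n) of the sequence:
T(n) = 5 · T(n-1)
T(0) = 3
Pure geometric recurrence with ratio 5.
By induction T(n) = T(0) · (5)^n = 3 \cdot 5^{n}.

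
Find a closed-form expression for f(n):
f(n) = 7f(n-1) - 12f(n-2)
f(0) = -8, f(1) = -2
Characteristic equation: x² - 7x + 12 = 0, which factors as (x - (3))(x - (4)) = 0.
Roots r₁ = 3, r₂ = 4 (distinct).
General solution: f(n) = A·(3)^n + B·(4)^n.
From f(0) = -8: A + B = -8.
From f(1) = -2: 3A + 4B = -2.
Solving: A = -30, B = 22.
So f(n) = - 30 \cdot 3^{n} + 22 \cdot 4^{n}.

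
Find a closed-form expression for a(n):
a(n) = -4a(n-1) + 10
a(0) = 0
First-order linear non-homogeneous.
Homogeneous solution: a_h(n) = A·(-4)^n.
Try constant particular solution a_p = K: K = -4K + 10 ⇒ K = 2.
General: a(n) = A·(-4)^n + 2.
Apply a(0) = 0: A + 2 = 0 ⇒ A = -2.
So a(n) = 2 - 2 \left(-4\right)^{n}.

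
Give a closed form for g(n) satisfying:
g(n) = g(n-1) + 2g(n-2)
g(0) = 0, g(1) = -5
Characteristic equation: x² - x - 2 = 0, which factors as (x - (2))(x - (-1)) = 0.
Roots r₁ = 2, r₂ = -1 (distinct).
General solution: g(n) = A·(2)^n + B·(-1)^n.
From g(0) = 0: A + B = 0.
From g(1) = -5: 2A - B = -5.
Solving: A = - \frac{5}{3}, B = \frac{5}{3}.
So g(n) = \frac{5 \left(-1\right)^{n}}{3} - \frac{5 \cdot 2^{n}}{3}.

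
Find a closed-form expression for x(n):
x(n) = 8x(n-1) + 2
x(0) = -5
First-order linear non-homogeneous.
Homogeneous solution: x_h(n) = A·(8)^n.
Try constant particular solution x_p = K: K = 8K + 2 ⇒ K = - \frac{2}{7}.
General: x(n) = A·(8)^n - \frac{2}{7}.
Apply x(0) = -5: A - \frac{2}{7} = -5 ⇒ A = - \frac{33}{7}.
So x(n) = - \frac{33 \cdot 8^{n}}{7} - \frac{2}{7}.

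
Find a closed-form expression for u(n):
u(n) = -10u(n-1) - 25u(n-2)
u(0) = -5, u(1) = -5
Characteristic equation: x² + 10x + 25 = 0, which is (x - (-5))².
Repeated root r = -5.
General solution: u(n) = (A + Bn)·(-5)^n.
From u(0) = -5: A = -5.
From u(1) = -5: (A + B)·(-5) = -5 ⇒ B = 6.
So u(n) = \left(6 n - 5\right) \cdot (-5)^n.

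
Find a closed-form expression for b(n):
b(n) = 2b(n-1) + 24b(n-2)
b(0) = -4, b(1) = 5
Characteristic equation: x² - 2x - 24 = 0, which factors as (x - (6))(x - (-4)) = 0.
Roots r₁ = 6, r₂ = -4 (distinct).
General solution: b(n) = A·(6)^n + B·(-4)^n.
From b(0) = -4: A + B = -4.
From b(1) = 5: 6A - 4B = 5.
Solving: A = - \frac{11}{10}, B = - \frac{29}{10}.
So b(n) = - \frac{29 \left(-4\right)^{n}}{10} - \frac{11 \cdot 6^{n}}{10}.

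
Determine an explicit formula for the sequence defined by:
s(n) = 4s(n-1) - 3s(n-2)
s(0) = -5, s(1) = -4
Characteristic equation: x² - 4x + 3 = 0, which factors as (x - (3))(x - (1)) = 0.
Roots r₁ = 3, r₂ = 1 (distinct).
General solution: s(n) = A·(3)^n + B·(1)^n.
From s(0) = -5: A + B = -5.
From s(1) = -4: 3A + B = -4.
Solving: A = \frac{1}{2}, B = - \frac{11}{2}.
So s(n) = \frac{3^{n}}{2} - \frac{11}{2}.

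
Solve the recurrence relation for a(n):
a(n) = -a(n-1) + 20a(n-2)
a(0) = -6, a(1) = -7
Characteristic equation: x² + x - 20 = 0, which factors as (x - (4))(x - (-5)) = 0.
Roots r₁ = 4, r₂ = -5 (distinct).
General solution: a(n) = A·(4)^n + B·(-5)^n.
From a(0) = -6: A + B = -6.
From a(1) = -7: 4A - 5B = -7.
Solving: A = - \frac{37}{9}, B = - \frac{17}{9}.
So a(n) = - \frac{17 \left(-5\right)^{n}}{9} - \frac{37 \cdot 4^{n}}{9}.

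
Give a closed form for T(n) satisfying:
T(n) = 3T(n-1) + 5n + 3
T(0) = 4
First-order linear with linear forcing.
Homogeneous solution: T_h(n) = A·(3)^n.
Try particular T_p(n) = pn + q. Substituting:
  pn + q = 3(p(n-1) + q) + 5n + 3.
Matching the n-coefficient: p = 3p + 5 ⇒ p = - \frac{5}{2}.
Matching constants: q = -3p + 3q + 3 ⇒ q = - \frac{21}{4}.
General: T(n) = A·(3)^n - \frac{5 n}{2} - \frac{21}{4}.
Apply T(0) = 4: A - \frac{21}{4} = 4 ⇒ A = \frac{37}{4}.
So T(n) = \frac{37 \cdot 3^{n}}{4} - \frac{5 n}{2} - \frac{21}{4}.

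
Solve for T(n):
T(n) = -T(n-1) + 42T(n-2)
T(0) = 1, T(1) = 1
Characteristic equation: x² + x - 42 = 0, which factors as (x - (6))(x - (-7)) = 0.
Roots r₁ = 6, r₂ = -7 (distinct).
General solution: T(n) = A·(6)^n + B·(-7)^n.
From T(0) = 1: A + B = 1.
From T(1) = 1: 6A - 7B = 1.
Solving: A = \frac{8}{13}, B = \frac{5}{13}.
So T(n) = \frac{5 \left(-7\right)^{n}}{13} + \frac{8 \cdot 6^{n}}{13}.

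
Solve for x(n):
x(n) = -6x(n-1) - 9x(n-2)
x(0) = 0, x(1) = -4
Characteristic equation: x² + 6x + 9 = 0, which is (x - (-3))².
Repeated root r = -3.
General solution: x(n) = (A + Bn)·(-3)^n.
From x(0) = 0: A = 0.
From x(1) = -4: (A + B)·(-3) = -4 ⇒ B = \frac{4}{3}.
So x(n) = \left(\frac{4 n}{3}\right) \cdot (-3)^n.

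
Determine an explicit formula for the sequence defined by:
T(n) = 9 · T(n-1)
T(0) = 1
Pure geometric recurrence with ratio 9.
By induction T(n) = T(0) · (9)^n = 9^{n}.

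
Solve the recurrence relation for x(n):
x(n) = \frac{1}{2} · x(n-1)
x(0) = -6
Pure geometric recurrence with ratio \frac{1}{2}.
By induction x(n) = x(0) · (\frac{1}{2})^n = - 6 \cdot 2^{- n}.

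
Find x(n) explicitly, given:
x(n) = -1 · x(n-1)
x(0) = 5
Pure geometric recurrence with ratio -1.
By induction x(n) = x(0) · (-1)^n = 5 \left(-1\right)^{n}.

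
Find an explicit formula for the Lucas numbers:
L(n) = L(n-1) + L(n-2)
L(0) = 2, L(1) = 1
This is the Lucas sequence.
Characteristic equation: x² - x - 1 = 0; roots r₁ = \frac{1}{2} + \frac{\sqrt{5}}{2}, r₂ = \frac{1}{2} - \frac{\sqrt{5}}{2}.
General: L(n) = A·r₁^n + B·r₂^n. Solving with L(0)=2, L(1)=1 gives A = 1, B = 1.
So L(n) = 2^{- n} \left(\left(1 - \sqrt{5}\right)^{n} + \left(1 + \sqrt{5}\right)^{n}\right).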